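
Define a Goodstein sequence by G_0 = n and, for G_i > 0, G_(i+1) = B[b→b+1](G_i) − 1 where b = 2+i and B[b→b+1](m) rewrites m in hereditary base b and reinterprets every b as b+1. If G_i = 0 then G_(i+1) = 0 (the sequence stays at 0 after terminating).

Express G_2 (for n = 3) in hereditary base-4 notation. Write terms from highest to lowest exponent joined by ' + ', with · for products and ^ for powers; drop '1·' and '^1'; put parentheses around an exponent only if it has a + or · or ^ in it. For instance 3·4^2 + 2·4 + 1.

[0] 3 ≡ 2 + 1 (base 2). Lift 3: 4. −1: 3.
[1] 3 ≡ 3 (base 3). Lift 4: 4. −1: 3.
[2] 3 ≡ 3 (base 4). Lift 5: 3. −1: 2.

3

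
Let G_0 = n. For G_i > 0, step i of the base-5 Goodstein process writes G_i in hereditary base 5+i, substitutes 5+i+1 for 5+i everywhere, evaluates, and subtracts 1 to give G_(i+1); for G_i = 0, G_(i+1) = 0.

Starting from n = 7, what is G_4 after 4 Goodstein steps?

6

base 5: 7 = 5 + 2; at 6: 6 + 2 = 8; next = 7
base 6: 7 = 6 + 1; at 7: 7 + 1 = 8; next = 7
base 7: 7 = 7; at 8: 8 = 8; next = 7
base 8: 7 = 7; at 9: 7 = 7; next = 6
base 9: 6 = 6; at 10: 6 = 6; next = 5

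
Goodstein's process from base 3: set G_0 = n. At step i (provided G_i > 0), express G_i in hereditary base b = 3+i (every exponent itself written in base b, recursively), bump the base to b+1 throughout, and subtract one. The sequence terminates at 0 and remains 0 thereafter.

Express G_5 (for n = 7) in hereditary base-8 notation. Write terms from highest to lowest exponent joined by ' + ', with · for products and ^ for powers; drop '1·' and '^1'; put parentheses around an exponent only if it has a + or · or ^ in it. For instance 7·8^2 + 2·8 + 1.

i=0: 7 = 2·3 + 1 (b=3); 3→4: 2·4 + 1 = 9; 9−1 = 8
i=1: 8 = 2·4 (b=4); 4→5: 2·5 = 10; 10−1 = 9
i=2: 9 = 5 + 4 (b=5); 5→6: 6 + 4 = 10; 10−1 = 9
i=3: 9 = 6 + 3 (b=6); 6→7: 7 + 3 = 10; 10−1 = 9
i=4: 9 = 7 + 2 (b=7); 7→8: 8 + 2 = 10; 10−1 = 9

8 + 1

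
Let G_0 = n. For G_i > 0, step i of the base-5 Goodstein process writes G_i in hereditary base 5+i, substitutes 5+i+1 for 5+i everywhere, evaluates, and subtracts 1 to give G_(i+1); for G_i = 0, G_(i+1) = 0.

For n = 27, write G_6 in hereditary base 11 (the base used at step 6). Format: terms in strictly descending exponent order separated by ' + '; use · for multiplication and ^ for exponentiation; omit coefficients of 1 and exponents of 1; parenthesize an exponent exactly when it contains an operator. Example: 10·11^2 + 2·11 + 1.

7·11 + 4

27 —HB5→ 5^2 + 2 —bump→ 6^2 + 2 = 38 —(−1)→ 37
37 —HB6→ 6^2 + 1 —bump→ 7^2 + 1 = 50 —(−1)→ 49
49 —HB7→ 7^2 —bump→ 8^2 = 64 —(−1)→ 63
63 —HB8→ 7·8 + 7 —bump→ 7·9 + 7 = 70 —(−1)→ 69
69 —HB9→ 7·9 + 6 —bump→ 7·10 + 6 = 76 —(−1)→ 75
75 —HB10→ 7·10 + 5 —bump→ 7·11 + 5 = 82 —(−1)→ 81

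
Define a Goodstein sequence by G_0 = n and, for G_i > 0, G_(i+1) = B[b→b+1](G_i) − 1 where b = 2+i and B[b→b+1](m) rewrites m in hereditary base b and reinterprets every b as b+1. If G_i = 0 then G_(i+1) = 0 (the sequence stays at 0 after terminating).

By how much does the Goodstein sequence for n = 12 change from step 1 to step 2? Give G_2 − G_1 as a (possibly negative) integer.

958

G_0=12  [base 2] 2^(2 + 1) + 2^2  →[2↦3]→  3^(3 + 1) + 3^3 = 108  −1 ⇒ G_1=107
G_1=107  [base 3] 3^(3 + 1) + 2·3^2 + 2·3 + 2  →[3↦4]→  4^(4 + 1) + 2·4^2 + 2·4 + 2 = 1066  −1 ⇒ G_2=1065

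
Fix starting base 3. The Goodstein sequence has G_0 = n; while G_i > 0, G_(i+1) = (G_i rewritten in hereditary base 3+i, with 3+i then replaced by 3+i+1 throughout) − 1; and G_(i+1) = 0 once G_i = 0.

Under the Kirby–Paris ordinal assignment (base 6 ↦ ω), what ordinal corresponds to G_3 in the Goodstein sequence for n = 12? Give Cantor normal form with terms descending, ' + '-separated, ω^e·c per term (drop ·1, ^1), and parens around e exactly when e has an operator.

(0) 12|_3 = 3^2 + 3 ↦ 4^2 + 4|_4 = 20 ⇒ 19
(1) 19|_4 = 4^2 + 3 ↦ 5^2 + 3|_5 = 28 ⇒ 27
(2) 27|_5 = 5^2 + 2 ↦ 6^2 + 2|_6 = 38 ⇒ 37

ω^2 + 1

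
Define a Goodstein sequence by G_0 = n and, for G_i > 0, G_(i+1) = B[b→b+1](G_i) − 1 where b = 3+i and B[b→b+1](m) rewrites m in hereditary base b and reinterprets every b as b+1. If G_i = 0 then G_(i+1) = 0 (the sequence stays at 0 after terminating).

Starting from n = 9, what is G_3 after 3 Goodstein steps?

19

step 0: 9 = 3^2; sub 4 for 3: 4^2; = 16; G_1 = 16−1 = 15
step 1: 15 = 3·4 + 3; sub 5 for 4: 3·5 + 3; = 18; G_2 = 18−1 = 17
step 2: 17 = 3·5 + 2; sub 6 for 5: 3·6 + 2; = 20; G_3 = 20−1 = 19
step 3: 19 = 3·6 + 1; sub 7 for 6: 3·7 + 1; = 22; G_4 = 22−1 = 21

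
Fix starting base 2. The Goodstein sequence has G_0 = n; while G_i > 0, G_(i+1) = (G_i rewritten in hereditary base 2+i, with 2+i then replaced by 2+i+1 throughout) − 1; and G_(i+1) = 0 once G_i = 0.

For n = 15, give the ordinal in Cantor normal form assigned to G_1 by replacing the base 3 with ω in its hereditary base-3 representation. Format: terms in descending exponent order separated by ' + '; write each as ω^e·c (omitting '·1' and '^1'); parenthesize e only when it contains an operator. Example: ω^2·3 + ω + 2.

15 —HB2→ 2^(2 + 1) + 2^2 + 2 + 1 —bump→ 3^(3 + 1) + 3^3 + 3 + 1 = 112 —(−1)→ 111
111 —HB3→ 3^(3 + 1) + 3^3 + 3 —bump→ 4^(4 + 1) + 4^4 + 4 = 1284 —(−1)→ 1283

ω^(ω + 1) + ω^ω + ω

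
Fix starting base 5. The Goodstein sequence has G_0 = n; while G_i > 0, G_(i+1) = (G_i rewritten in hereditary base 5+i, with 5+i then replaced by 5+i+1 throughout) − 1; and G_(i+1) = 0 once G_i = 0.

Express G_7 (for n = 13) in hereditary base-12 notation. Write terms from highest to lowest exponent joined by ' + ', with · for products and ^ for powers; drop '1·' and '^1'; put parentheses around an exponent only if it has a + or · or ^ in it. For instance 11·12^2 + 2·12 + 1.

12 + 5

G_0 = 13. HB_5(13) = 2·5 + 3. Bump = 15. G_1 = 14.
G_1 = 14. HB_6(14) = 2·6 + 2. Bump = 16. G_2 = 15.
G_2 = 15. HB_7(15) = 2·7 + 1. Bump = 17. G_3 = 16.
G_3 = 16. HB_8(16) = 2·8. Bump = 18. G_4 = 17.
G_4 = 17. HB_9(17) = 9 + 8. Bump = 18. G_5 = 17.
G_5 = 17. HB_10(17) = 10 + 7. Bump = 18. G_6 = 17.
G_6 = 17. HB_11(17) = 11 + 6. Bump = 18. G_7 = 17.
G_7 = 17. HB_12(17) = 12 + 5. Bump = 18. G_8 = 17.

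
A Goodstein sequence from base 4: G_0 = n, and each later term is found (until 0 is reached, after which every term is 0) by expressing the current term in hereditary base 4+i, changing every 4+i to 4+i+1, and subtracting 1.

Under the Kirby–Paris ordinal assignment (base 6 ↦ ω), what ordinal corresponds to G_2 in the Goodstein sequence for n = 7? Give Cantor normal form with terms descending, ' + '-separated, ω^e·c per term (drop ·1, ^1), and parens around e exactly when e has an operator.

ω + 1

step 0: 7 = 4 + 3; sub 5 for 4: 5 + 3; = 8; G_1 = 8−1 = 7
step 1: 7 = 5 + 2; sub 6 for 5: 6 + 2; = 8; G_2 = 8−1 = 7
step 2: 7 = 6 + 1; sub 7 for 6: 7 + 1; = 8; G_3 = 8−1 = 7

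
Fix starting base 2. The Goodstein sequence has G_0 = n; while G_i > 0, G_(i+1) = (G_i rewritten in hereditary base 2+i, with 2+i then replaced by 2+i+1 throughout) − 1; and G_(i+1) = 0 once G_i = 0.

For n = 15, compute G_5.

6588344

G_0 = 15. HB_2(15) = 2^(2 + 1) + 2^2 + 2 + 1. Bump = 112. G_1 = 111.
G_1 = 111. HB_3(111) = 3^(3 + 1) + 3^3 + 3. Bump = 1284. G_2 = 1283.
G_2 = 1283. HB_4(1283) = 4^(4 + 1) + 4^4 + 3. Bump = 18753. G_3 = 18752.
G_3 = 18752. HB_5(18752) = 5^(5 + 1) + 5^5 + 2. Bump = 326594. G_4 = 326593.
G_4 = 326593. HB_6(326593) = 6^(6 + 1) + 6^6 + 1. Bump = 6588345. G_5 = 6588344.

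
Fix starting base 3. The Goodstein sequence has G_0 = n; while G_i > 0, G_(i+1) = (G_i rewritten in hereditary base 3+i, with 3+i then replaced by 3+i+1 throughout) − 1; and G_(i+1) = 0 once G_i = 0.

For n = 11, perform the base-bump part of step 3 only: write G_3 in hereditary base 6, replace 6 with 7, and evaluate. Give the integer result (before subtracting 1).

[0] 11 ≡ 3^2 + 2 (base 3). Lift 4: 18. −1: 17.
[1] 17 ≡ 4^2 + 1 (base 4). Lift 5: 26. −1: 25.
[2] 25 ≡ 5^2 (base 5). Lift 6: 36. −1: 35.
[3] 35 ≡ 5·6 + 5 (base 6). Lift 7: 40. −1: 39.

40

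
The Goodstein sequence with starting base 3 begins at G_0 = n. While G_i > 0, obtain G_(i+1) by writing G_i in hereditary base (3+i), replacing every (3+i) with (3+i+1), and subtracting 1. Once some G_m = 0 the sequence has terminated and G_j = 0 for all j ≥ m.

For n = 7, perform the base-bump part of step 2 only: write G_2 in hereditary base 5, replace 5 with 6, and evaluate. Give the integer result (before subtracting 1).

G_0 = 7. HB_3(7) = 2·3 + 1. Bump = 9. G_1 = 8.
G_1 = 8. HB_4(8) = 2·4. Bump = 10. G_2 = 9.

10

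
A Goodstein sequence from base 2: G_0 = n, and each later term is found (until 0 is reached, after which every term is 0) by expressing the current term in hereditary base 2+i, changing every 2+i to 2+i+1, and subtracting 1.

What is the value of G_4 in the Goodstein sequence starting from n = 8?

93395

8 —HB2→ 2^(2 + 1) —bump→ 3^(3 + 1) = 81 —(−1)→ 80
80 —HB3→ 2·3^3 + 2·3^2 + 2·3 + 2 —bump→ 2·4^4 + 2·4^2 + 2·4 + 2 = 554 —(−1)→ 553
553 —HB4→ 2·4^4 + 2·4^2 + 2·4 + 1 —bump→ 2·5^5 + 2·5^2 + 2·5 + 1 = 6311 —(−1)→ 6310
6310 —HB5→ 2·5^5 + 2·5^2 + 2·5 —bump→ 2·6^6 + 2·6^2 + 2·6 = 93396 —(−1)→ 93395
93395 —HB6→ 2·6^6 + 2·6^2 + 6 + 5 —bump→ 2·7^7 + 2·7^2 + 7 + 5 = 1647196 —(−1)→ 1647195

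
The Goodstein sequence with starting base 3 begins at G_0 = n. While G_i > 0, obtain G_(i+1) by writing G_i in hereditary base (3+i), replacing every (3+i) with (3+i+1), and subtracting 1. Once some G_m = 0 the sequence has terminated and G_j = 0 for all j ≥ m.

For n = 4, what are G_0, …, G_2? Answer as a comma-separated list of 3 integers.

G_0=4  [base 3] 3 + 1  →[3↦4]→  4 + 1 = 5  −1 ⇒ G_1=4
G_1=4  [base 4] 4  →[4↦5]→  5 = 5  −1 ⇒ G_2=4

4, 4, 4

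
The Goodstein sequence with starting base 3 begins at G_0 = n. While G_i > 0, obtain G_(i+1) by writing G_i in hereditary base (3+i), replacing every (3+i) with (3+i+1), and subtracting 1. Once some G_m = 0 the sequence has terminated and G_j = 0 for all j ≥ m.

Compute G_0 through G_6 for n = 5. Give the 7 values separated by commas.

G_0 = 5. HB_3(5) = 3 + 2. Bump = 6. G_1 = 5.
G_1 = 5. HB_4(5) = 4 + 1. Bump = 6. G_2 = 5.
G_2 = 5. HB_5(5) = 5. Bump = 6. G_3 = 5.
G_3 = 5. HB_6(5) = 5. Bump = 5. G_4 = 4.
G_4 = 4. HB_7(4) = 4. Bump = 4. G_5 = 3.
G_5 = 3. HB_8(3) = 3. Bump = 3. G_6 = 2.

5, 5, 5, 5, 4, 3, 2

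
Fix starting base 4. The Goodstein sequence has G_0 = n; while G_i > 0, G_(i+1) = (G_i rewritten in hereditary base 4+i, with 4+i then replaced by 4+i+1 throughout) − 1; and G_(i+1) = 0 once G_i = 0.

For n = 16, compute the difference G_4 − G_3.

i=0: 16 = 4^2 (b=4); 4→5: 5^2 = 25; 25−1 = 24
i=1: 24 = 4·5 + 4 (b=5); 5→6: 4·6 + 4 = 28; 28−1 = 27
i=2: 27 = 4·6 + 3 (b=6); 6→7: 4·7 + 3 = 31; 31−1 = 30
i=3: 30 = 4·7 + 2 (b=7); 7→8: 4·8 + 2 = 34; 34−1 = 33

3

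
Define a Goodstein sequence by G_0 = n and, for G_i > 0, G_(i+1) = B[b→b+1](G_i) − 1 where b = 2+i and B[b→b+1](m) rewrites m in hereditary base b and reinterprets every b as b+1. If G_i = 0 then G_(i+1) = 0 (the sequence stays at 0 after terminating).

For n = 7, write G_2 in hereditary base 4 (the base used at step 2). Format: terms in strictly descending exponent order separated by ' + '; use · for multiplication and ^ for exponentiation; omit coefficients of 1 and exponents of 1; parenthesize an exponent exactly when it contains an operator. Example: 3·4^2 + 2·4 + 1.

4^4 + 3

G_0=7  [base 2] 2^2 + 2 + 1  →[2↦3]→  3^3 + 3 + 1 = 31  −1 ⇒ G_1=30
G_1=30  [base 3] 3^3 + 3  →[3↦4]→  4^4 + 4 = 260  −1 ⇒ G_2=259
G_2=259  [base 4] 4^4 + 3  →[4↦5]→  5^5 + 3 = 3128  −1 ⇒ G_3=3127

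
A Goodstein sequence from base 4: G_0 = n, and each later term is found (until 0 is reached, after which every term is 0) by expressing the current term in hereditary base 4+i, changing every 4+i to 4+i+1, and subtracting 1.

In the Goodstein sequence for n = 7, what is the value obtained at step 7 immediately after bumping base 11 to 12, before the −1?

4

G_0=7  [base 4] 4 + 3  →[4↦5]→  5 + 3 = 8  −1 ⇒ G_1=7
G_1=7  [base 5] 5 + 2  →[5↦6]→  6 + 2 = 8  −1 ⇒ G_2=7
G_2=7  [base 6] 6 + 1  →[6↦7]→  7 + 1 = 8  −1 ⇒ G_3=7
G_3=7  [base 7] 7  →[7↦8]→  8 = 8  −1 ⇒ G_4=7
G_4=7  [base 8] 7  →[8↦9]→  7 = 7  −1 ⇒ G_5=6
G_5=6  [base 9] 6  →[9↦10]→  6 = 6  −1 ⇒ G_6=5
G_6=5  [base 10] 5  →[10↦11]→  5 = 5  −1 ⇒ G_7=4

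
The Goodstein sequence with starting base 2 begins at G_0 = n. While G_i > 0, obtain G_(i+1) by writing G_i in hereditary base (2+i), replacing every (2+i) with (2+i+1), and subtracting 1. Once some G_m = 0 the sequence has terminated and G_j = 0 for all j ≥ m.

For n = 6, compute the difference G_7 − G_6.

G_0 = 6. HB_2(6) = 2^2 + 2. Bump = 30. G_1 = 29.
G_1 = 29. HB_3(29) = 3^3 + 2. Bump = 258. G_2 = 257.
G_2 = 257. HB_4(257) = 4^4 + 1. Bump = 3126. G_3 = 3125.
G_3 = 3125. HB_5(3125) = 5^5. Bump = 46656. G_4 = 46655.
G_4 = 46655. HB_6(46655) = 5·6^5 + 5·6^4 + 5·6^3 + 5·6^2 + 5·6 + 5. Bump = 98040. G_5 = 98039.
G_5 = 98039. HB_7(98039) = 5·7^5 + 5·7^4 + 5·7^3 + 5·7^2 + 5·7 + 4. Bump = 187244. G_6 = 187243.
G_6 = 187243. HB_8(187243) = 5·8^5 + 5·8^4 + 5·8^3 + 5·8^2 + 5·8 + 3. Bump = 332148. G_7 = 332147.

144904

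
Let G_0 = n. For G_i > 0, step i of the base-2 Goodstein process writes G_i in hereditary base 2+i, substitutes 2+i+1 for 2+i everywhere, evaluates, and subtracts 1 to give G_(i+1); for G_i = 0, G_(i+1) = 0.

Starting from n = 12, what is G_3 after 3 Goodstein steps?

i=0: 12 = 2^(2 + 1) + 2^2 (b=2); 2→3: 3^(3 + 1) + 3^3 = 108; 108−1 = 107
i=1: 107 = 3^(3 + 1) + 2·3^2 + 2·3 + 2 (b=3); 3→4: 4^(4 + 1) + 2·4^2 + 2·4 + 2 = 1066; 1066−1 = 1065
i=2: 1065 = 4^(4 + 1) + 2·4^2 + 2·4 + 1 (b=4); 4→5: 5^(5 + 1) + 2·5^2 + 2·5 + 1 = 15686; 15686−1 = 15685

15685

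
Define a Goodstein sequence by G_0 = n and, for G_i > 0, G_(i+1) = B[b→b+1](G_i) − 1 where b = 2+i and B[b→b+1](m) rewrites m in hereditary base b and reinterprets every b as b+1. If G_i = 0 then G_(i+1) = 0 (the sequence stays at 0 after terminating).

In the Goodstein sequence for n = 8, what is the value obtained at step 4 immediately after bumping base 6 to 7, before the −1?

[0] 8 ≡ 2^(2 + 1) (base 2). Lift 3: 81. −1: 80.
[1] 80 ≡ 2·3^3 + 2·3^2 + 2·3 + 2 (base 3). Lift 4: 554. −1: 553.
[2] 553 ≡ 2·4^4 + 2·4^2 + 2·4 + 1 (base 4). Lift 5: 6311. −1: 6310.
[3] 6310 ≡ 2·5^5 + 2·5^2 + 2·5 (base 5). Lift 6: 93396. −1: 93395.
[4] 93395 ≡ 2·6^6 + 2·6^2 + 6 + 5 (base 6). Lift 7: 1647196. −1: 1647195.

1647196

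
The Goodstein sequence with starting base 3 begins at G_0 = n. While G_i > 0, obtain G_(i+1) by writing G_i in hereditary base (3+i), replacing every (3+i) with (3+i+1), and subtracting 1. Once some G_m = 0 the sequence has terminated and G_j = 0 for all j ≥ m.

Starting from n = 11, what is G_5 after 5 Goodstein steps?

43

G_0=11  [base 3] 3^2 + 2  →[3↦4]→  4^2 + 2 = 18  −1 ⇒ G_1=17
G_1=17  [base 4] 4^2 + 1  →[4↦5]→  5^2 + 1 = 26  −1 ⇒ G_2=25
G_2=25  [base 5] 5^2  →[5↦6]→  6^2 = 36  −1 ⇒ G_3=35
G_3=35  [base 6] 5·6 + 5  →[6↦7]→  5·7 + 5 = 40  −1 ⇒ G_4=39
G_4=39  [base 7] 5·7 + 4  →[7↦8]→  5·8 + 4 = 44  −1 ⇒ G_5=43
G_5=43  [base 8] 5·8 + 3  →[8↦9]→  5·9 + 3 = 48  −1 ⇒ G_6=47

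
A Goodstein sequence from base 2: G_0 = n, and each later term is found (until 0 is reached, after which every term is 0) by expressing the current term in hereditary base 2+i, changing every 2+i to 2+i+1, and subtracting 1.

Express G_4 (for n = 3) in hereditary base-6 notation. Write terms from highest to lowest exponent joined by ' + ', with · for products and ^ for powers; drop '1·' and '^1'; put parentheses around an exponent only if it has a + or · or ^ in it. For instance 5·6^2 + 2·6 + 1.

(0) 3|_2 = 2 + 1 ↦ 3 + 1|_3 = 4 ⇒ 3
(1) 3|_3 = 3 ↦ 4|_4 = 4 ⇒ 3
(2) 3|_4 = 3 ↦ 3|_5 = 3 ⇒ 2
(3) 2|_5 = 2 ↦ 2|_6 = 2 ⇒ 1
(4) 1|_6 = 1 ↦ 1|_7 = 1 ⇒ 0

1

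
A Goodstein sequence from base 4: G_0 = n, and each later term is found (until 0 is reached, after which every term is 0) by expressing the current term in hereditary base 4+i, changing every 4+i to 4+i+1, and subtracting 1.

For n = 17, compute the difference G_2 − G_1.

step 0: 17 = 4^2 + 1; sub 5 for 4: 5^2 + 1; = 26; G_1 = 26−1 = 25
step 1: 25 = 5^2; sub 6 for 5: 6^2; = 36; G_2 = 36−1 = 35

10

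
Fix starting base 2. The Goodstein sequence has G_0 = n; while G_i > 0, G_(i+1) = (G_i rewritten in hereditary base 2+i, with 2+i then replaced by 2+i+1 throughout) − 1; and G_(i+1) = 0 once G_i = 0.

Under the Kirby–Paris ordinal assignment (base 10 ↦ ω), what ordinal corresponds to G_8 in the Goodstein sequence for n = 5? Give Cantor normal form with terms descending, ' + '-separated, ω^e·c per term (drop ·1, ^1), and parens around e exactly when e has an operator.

G_0=5  [base 2] 2^2 + 1  →[2↦3]→  3^3 + 1 = 28  −1 ⇒ G_1=27
G_1=27  [base 3] 3^3  →[3↦4]→  4^4 = 256  −1 ⇒ G_2=255
G_2=255  [base 4] 3·4^3 + 3·4^2 + 3·4 + 3  →[4↦5]→  3·5^3 + 3·5^2 + 3·5 + 3 = 468  −1 ⇒ G_3=467
G_3=467  [base 5] 3·5^3 + 3·5^2 + 3·5 + 2  →[5↦6]→  3·6^3 + 3·6^2 + 3·6 + 2 = 776  −1 ⇒ G_4=775
G_4=775  [base 6] 3·6^3 + 3·6^2 + 3·6 + 1  →[6↦7]→  3·7^3 + 3·7^2 + 3·7 + 1 = 1198  −1 ⇒ G_5=1197
G_5=1197  [base 7] 3·7^3 + 3·7^2 + 3·7  →[7↦8]→  3·8^3 + 3·8^2 + 3·8 = 1752  −1 ⇒ G_6=1751
G_6=1751  [base 8] 3·8^3 + 3·8^2 + 2·8 + 7  →[8↦9]→  3·9^3 + 3·9^2 + 2·9 + 7 = 2455  −1 ⇒ G_7=2454
G_7=2454  [base 9] 3·9^3 + 3·9^2 + 2·9 + 6  →[9↦10]→  3·10^3 + 3·10^2 + 2·10 + 6 = 3326  −1 ⇒ G_8=3325

ω^3·3 + ω^2·3 + ω·2 + 5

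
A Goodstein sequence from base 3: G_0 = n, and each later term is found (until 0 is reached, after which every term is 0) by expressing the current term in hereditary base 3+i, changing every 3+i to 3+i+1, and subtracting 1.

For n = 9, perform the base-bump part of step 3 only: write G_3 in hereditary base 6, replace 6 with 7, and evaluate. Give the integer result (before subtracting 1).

[0] 9 ≡ 3^2 (base 3). Lift 4: 16. −1: 15.
[1] 15 ≡ 3·4 + 3 (base 4). Lift 5: 18. −1: 17.
[2] 17 ≡ 3·5 + 2 (base 5). Lift 6: 20. −1: 19.
[3] 19 ≡ 3·6 + 1 (base 6). Lift 7: 22. −1: 21.

22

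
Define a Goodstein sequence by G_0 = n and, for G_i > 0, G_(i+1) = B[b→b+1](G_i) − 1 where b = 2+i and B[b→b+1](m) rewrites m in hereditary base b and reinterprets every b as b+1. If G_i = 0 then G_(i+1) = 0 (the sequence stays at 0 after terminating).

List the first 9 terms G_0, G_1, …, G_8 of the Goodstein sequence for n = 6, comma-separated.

base 2: 6 = 2^2 + 2; at 3: 3^3 + 3 = 30; next = 29
base 3: 29 = 3^3 + 2; at 4: 4^4 + 2 = 258; next = 257
base 4: 257 = 4^4 + 1; at 5: 5^5 + 1 = 3126; next = 3125
base 5: 3125 = 5^5; at 6: 6^6 = 46656; next = 46655
base 6: 46655 = 5·6^5 + 5·6^4 + 5·6^3 + 5·6^2 + 5·6 + 5; at 7: 5·7^5 + 5·7^4 + 5·7^3 + 5·7^2 + 5·7 + 5 = 98040; next = 98039
base 7: 98039 = 5·7^5 + 5·7^4 + 5·7^3 + 5·7^2 + 5·7 + 4; at 8: 5·8^5 + 5·8^4 + 5·8^3 + 5·8^2 + 5·8 + 4 = 187244; next = 187243
base 8: 187243 = 5·8^5 + 5·8^4 + 5·8^3 + 5·8^2 + 5·8 + 3; at 9: 5·9^5 + 5·9^4 + 5·9^3 + 5·9^2 + 5·9 + 3 = 332148; next = 332147
base 9: 332147 = 5·9^5 + 5·9^4 + 5·9^3 + 5·9^2 + 5·9 + 2; at 10: 5·10^5 + 5·10^4 + 5·10^3 + 5·10^2 + 5·10 + 2 = 555552; next = 555551

6, 29, 257, 3125, 46655, 98039, 187243, 332147, 555551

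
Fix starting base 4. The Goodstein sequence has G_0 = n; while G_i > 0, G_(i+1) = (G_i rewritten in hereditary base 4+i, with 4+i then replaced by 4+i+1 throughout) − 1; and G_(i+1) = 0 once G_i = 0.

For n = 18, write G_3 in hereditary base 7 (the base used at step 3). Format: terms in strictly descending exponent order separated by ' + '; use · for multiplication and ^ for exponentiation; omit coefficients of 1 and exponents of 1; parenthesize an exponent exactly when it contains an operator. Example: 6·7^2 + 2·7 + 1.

[0] 18 ≡ 4^2 + 2 (base 4). Lift 5: 27. −1: 26.
[1] 26 ≡ 5^2 + 1 (base 5). Lift 6: 37. −1: 36.
[2] 36 ≡ 6^2 (base 6). Lift 7: 49. −1: 48.

6·7 + 6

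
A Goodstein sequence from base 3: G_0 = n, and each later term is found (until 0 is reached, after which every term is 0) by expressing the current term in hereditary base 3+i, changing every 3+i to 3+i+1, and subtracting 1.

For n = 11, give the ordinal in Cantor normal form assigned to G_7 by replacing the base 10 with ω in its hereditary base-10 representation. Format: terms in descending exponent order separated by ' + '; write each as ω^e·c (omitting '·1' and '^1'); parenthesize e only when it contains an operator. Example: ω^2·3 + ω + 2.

G_0 = 11. HB_3(11) = 3^2 + 2. Bump = 18. G_1 = 17.
G_1 = 17. HB_4(17) = 4^2 + 1. Bump = 26. G_2 = 25.
G_2 = 25. HB_5(25) = 5^2. Bump = 36. G_3 = 35.
G_3 = 35. HB_6(35) = 5·6 + 5. Bump = 40. G_4 = 39.
G_4 = 39. HB_7(39) = 5·7 + 4. Bump = 44. G_5 = 43.
G_5 = 43. HB_8(43) = 5·8 + 3. Bump = 48. G_6 = 47.
G_6 = 47. HB_9(47) = 5·9 + 2. Bump = 52. G_7 = 51.
G_7 = 51. HB_10(51) = 5·10 + 1. Bump = 56. G_8 = 55.

ω·5 + 1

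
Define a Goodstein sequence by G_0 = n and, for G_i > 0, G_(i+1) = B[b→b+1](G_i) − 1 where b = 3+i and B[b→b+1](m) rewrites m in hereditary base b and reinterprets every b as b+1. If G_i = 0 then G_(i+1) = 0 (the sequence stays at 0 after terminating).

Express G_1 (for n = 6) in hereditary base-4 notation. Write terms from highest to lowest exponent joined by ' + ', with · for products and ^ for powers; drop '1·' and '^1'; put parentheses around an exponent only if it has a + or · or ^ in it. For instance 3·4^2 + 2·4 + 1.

6 —HB3→ 2·3 —bump→ 2·4 = 8 —(−1)→ 7
7 —HB4→ 4 + 3 —bump→ 5 + 3 = 8 —(−1)→ 7

4 + 3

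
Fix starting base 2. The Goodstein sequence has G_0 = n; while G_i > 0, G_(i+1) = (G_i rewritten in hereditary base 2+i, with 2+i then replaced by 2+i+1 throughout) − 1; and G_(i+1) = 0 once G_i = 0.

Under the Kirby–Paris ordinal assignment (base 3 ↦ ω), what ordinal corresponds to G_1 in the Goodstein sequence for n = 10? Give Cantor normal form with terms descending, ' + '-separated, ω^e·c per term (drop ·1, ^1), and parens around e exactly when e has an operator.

base 2: 10 = 2^(2 + 1) + 2; at 3: 3^(3 + 1) + 3 = 84; next = 83
base 3: 83 = 3^(3 + 1) + 2; at 4: 4^(4 + 1) + 2 = 1026; next = 1025

ω^(ω + 1) + 2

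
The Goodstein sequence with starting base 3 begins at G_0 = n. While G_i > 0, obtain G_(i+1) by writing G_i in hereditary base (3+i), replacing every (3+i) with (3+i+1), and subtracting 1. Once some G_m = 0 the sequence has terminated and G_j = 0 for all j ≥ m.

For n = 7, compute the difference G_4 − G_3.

G_0 = 7. HB_3(7) = 2·3 + 1. Bump = 9. G_1 = 8.
G_1 = 8. HB_4(8) = 2·4. Bump = 10. G_2 = 9.
G_2 = 9. HB_5(9) = 5 + 4. Bump = 10. G_3 = 9.
G_3 = 9. HB_6(9) = 6 + 3. Bump = 10. G_4 = 9.

0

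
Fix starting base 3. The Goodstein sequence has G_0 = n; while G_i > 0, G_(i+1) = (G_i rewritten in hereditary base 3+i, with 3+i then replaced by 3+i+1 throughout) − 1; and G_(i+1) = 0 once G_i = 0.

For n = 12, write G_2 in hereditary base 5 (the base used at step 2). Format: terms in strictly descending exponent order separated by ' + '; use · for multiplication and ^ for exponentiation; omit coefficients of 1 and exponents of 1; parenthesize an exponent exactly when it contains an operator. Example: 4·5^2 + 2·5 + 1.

G_0=12  [base 3] 3^2 + 3  →[3↦4]→  4^2 + 4 = 20  −1 ⇒ G_1=19
G_1=19  [base 4] 4^2 + 3  →[4↦5]→  5^2 + 3 = 28  −1 ⇒ G_2=27

5^2 + 2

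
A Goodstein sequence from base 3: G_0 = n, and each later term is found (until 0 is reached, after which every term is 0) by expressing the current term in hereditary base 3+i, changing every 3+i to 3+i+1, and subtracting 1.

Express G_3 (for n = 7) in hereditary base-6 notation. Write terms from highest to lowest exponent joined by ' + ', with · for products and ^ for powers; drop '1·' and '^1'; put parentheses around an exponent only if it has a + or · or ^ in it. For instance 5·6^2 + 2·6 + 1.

base 3: 7 = 2·3 + 1; at 4: 2·4 + 1 = 9; next = 8
base 4: 8 = 2·4; at 5: 2·5 = 10; next = 9
base 5: 9 = 5 + 4; at 6: 6 + 4 = 10; next = 9

6 + 3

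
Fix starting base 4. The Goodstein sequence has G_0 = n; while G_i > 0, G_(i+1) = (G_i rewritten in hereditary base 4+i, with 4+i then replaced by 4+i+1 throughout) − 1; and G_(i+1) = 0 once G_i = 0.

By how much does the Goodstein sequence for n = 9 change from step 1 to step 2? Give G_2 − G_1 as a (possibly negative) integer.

1

(0) 9|_4 = 2·4 + 1 ↦ 2·5 + 1|_5 = 11 ⇒ 10
(1) 10|_5 = 2·5 ↦ 2·6|_6 = 12 ⇒ 11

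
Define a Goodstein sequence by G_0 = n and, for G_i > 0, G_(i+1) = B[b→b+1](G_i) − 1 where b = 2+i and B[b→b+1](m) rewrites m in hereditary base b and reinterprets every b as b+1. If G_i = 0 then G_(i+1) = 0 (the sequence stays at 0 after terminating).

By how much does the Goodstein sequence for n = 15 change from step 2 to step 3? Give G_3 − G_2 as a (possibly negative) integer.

17469

step 0: 15 = 2^(2 + 1) + 2^2 + 2 + 1; sub 3 for 2: 3^(3 + 1) + 3^3 + 3 + 1; = 112; G_1 = 112−1 = 111
step 1: 111 = 3^(3 + 1) + 3^3 + 3; sub 4 for 3: 4^(4 + 1) + 4^4 + 4; = 1284; G_2 = 1284−1 = 1283
step 2: 1283 = 4^(4 + 1) + 4^4 + 3; sub 5 for 4: 5^(5 + 1) + 5^5 + 3; = 18753; G_3 = 18753−1 = 18752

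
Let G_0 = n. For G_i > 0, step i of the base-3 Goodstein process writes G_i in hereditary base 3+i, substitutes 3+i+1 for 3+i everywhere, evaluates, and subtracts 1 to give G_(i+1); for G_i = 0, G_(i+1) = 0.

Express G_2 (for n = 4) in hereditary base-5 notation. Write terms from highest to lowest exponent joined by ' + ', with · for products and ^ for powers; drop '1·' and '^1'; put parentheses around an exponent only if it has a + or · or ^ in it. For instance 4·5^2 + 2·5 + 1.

4

i=0: 4 = 3 + 1 (b=3); 3→4: 4 + 1 = 5; 5−1 = 4
i=1: 4 = 4 (b=4); 4→5: 5 = 5; 5−1 = 4
i=2: 4 = 4 (b=5); 5→6: 4 = 4; 4−1 = 3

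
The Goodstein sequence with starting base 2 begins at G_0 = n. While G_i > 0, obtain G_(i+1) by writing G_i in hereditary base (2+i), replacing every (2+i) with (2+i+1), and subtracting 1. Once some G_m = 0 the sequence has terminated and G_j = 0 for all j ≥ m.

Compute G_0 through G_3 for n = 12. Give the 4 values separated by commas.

12, 107, 1065, 15685

i=0: 12 = 2^(2 + 1) + 2^2 (b=2); 2→3: 3^(3 + 1) + 3^3 = 108; 108−1 = 107
i=1: 107 = 3^(3 + 1) + 2·3^2 + 2·3 + 2 (b=3); 3→4: 4^(4 + 1) + 2·4^2 + 2·4 + 2 = 1066; 1066−1 = 1065
i=2: 1065 = 4^(4 + 1) + 2·4^2 + 2·4 + 1 (b=4); 4→5: 5^(5 + 1) + 2·5^2 + 2·5 + 1 = 15686; 15686−1 = 15685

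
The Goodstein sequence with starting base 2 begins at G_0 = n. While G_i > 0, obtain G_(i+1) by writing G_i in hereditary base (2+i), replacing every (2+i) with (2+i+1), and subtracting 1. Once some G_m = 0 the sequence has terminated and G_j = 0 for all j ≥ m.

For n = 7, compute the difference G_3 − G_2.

2868

G_0=7  [base 2] 2^2 + 2 + 1  →[2↦3]→  3^3 + 3 + 1 = 31  −1 ⇒ G_1=30
G_1=30  [base 3] 3^3 + 3  →[3↦4]→  4^4 + 4 = 260  −1 ⇒ G_2=259
G_2=259  [base 4] 4^4 + 3  →[4↦5]→  5^5 + 3 = 3128  −1 ⇒ G_3=3127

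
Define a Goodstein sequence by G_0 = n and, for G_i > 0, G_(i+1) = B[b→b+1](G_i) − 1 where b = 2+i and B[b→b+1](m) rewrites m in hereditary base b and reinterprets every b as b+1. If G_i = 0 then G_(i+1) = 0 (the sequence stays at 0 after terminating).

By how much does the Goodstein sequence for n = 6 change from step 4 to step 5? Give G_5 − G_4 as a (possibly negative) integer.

base 2: 6 = 2^2 + 2; at 3: 3^3 + 3 = 30; next = 29
base 3: 29 = 3^3 + 2; at 4: 4^4 + 2 = 258; next = 257
base 4: 257 = 4^4 + 1; at 5: 5^5 + 1 = 3126; next = 3125
base 5: 3125 = 5^5; at 6: 6^6 = 46656; next = 46655
base 6: 46655 = 5·6^5 + 5·6^4 + 5·6^3 + 5·6^2 + 5·6 + 5; at 7: 5·7^5 + 5·7^4 + 5·7^3 + 5·7^2 + 5·7 + 5 = 98040; next = 98039

51384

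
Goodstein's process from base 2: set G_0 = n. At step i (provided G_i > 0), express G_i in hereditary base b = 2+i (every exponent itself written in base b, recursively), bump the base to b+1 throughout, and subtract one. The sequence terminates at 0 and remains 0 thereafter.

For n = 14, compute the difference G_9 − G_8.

3038428706945

(0) 14|_2 = 2^(2 + 1) + 2^2 + 2 ↦ 3^(3 + 1) + 3^3 + 3|_3 = 111 ⇒ 110
(1) 110|_3 = 3^(3 + 1) + 3^3 + 2 ↦ 4^(4 + 1) + 4^4 + 2|_4 = 1282 ⇒ 1281
(2) 1281|_4 = 4^(4 + 1) + 4^4 + 1 ↦ 5^(5 + 1) + 5^5 + 1|_5 = 18751 ⇒ 18750
(3) 18750|_5 = 5^(5 + 1) + 5^5 ↦ 6^(6 + 1) + 6^6|_6 = 326592 ⇒ 326591
(4) 326591|_6 = 6^(6 + 1) + 5·6^5 + 5·6^4 + 5·6^3 + 5·6^2 + 5·6 + 5 ↦ 7^(7 + 1) + 5·7^5 + 5·7^4 + 5·7^3 + 5·7^2 + 5·7 + 5|_7 = 5862841 ⇒ 5862840
(5) 5862840|_7 = 7^(7 + 1) + 5·7^5 + 5·7^4 + 5·7^3 + 5·7^2 + 5·7 + 4 ↦ 8^(8 + 1) + 5·8^5 + 5·8^4 + 5·8^3 + 5·8^2 + 5·8 + 4|_8 = 134404972 ⇒ 134404971
(6) 134404971|_8 = 8^(8 + 1) + 5·8^5 + 5·8^4 + 5·8^3 + 5·8^2 + 5·8 + 3 ↦ 9^(9 + 1) + 5·9^5 + 5·9^4 + 5·9^3 + 5·9^2 + 5·9 + 3|_9 = 3487116549 ⇒ 3487116548
(7) 3487116548|_9 = 9^(9 + 1) + 5·9^5 + 5·9^4 + 5·9^3 + 5·9^2 + 5·9 + 2 ↦ 10^(10 + 1) + 5·10^5 + 5·10^4 + 5·10^3 + 5·10^2 + 5·10 + 2|_10 = 100000555552 ⇒ 100000555551
(8) 100000555551|_10 = 10^(10 + 1) + 5·10^5 + 5·10^4 + 5·10^3 + 5·10^2 + 5·10 + 1 ↦ 11^(11 + 1) + 5·11^5 + 5·11^4 + 5·11^3 + 5·11^2 + 5·11 + 1|_11 = 3138429262497 ⇒ 3138429262496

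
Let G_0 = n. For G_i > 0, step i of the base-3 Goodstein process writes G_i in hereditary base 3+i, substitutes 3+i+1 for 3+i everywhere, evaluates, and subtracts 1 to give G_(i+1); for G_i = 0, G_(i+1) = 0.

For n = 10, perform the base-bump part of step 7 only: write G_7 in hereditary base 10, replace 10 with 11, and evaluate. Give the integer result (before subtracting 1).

42

G_0 = 10. HB_3(10) = 3^2 + 1. Bump = 17. G_1 = 16.
G_1 = 16. HB_4(16) = 4^2. Bump = 25. G_2 = 24.
G_2 = 24. HB_5(24) = 4·5 + 4. Bump = 28. G_3 = 27.
G_3 = 27. HB_6(27) = 4·6 + 3. Bump = 31. G_4 = 30.
G_4 = 30. HB_7(30) = 4·7 + 2. Bump = 34. G_5 = 33.
G_5 = 33. HB_8(33) = 4·8 + 1. Bump = 37. G_6 = 36.
G_6 = 36. HB_9(36) = 4·9. Bump = 40. G_7 = 39.
G_7 = 39. HB_10(39) = 3·10 + 9. Bump = 42. G_8 = 41.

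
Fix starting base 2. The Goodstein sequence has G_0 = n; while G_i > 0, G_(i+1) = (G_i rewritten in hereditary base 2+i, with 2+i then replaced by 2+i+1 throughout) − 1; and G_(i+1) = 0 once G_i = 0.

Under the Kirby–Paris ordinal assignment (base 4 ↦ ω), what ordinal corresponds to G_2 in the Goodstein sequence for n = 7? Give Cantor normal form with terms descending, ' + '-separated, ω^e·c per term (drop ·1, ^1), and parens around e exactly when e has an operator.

step 0: 7 = 2^2 + 2 + 1; sub 3 for 2: 3^3 + 3 + 1; = 31; G_1 = 31−1 = 30
step 1: 30 = 3^3 + 3; sub 4 for 3: 4^4 + 4; = 260; G_2 = 260−1 = 259
step 2: 259 = 4^4 + 3; sub 5 for 4: 5^5 + 3; = 3128; G_3 = 3128−1 = 3127

ω^ω + 3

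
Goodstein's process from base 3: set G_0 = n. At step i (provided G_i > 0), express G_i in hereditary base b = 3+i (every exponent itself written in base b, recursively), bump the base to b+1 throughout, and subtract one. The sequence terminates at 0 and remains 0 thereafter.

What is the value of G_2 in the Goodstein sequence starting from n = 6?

7

step 0: 6 = 2·3; sub 4 for 3: 2·4; = 8; G_1 = 8−1 = 7
step 1: 7 = 4 + 3; sub 5 for 4: 5 + 3; = 8; G_2 = 8−1 = 7
step 2: 7 = 5 + 2; sub 6 for 5: 6 + 2; = 8; G_3 = 8−1 = 7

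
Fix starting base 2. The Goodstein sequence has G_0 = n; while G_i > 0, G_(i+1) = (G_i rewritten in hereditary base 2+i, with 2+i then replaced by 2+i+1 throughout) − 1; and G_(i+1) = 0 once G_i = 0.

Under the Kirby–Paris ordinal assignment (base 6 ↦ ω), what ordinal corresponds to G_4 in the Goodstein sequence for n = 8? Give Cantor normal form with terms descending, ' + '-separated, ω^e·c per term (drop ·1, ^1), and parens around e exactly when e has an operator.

step 0: 8 = 2^(2 + 1); sub 3 for 2: 3^(3 + 1); = 81; G_1 = 81−1 = 80
step 1: 80 = 2·3^3 + 2·3^2 + 2·3 + 2; sub 4 for 3: 2·4^4 + 2·4^2 + 2·4 + 2; = 554; G_2 = 554−1 = 553
step 2: 553 = 2·4^4 + 2·4^2 + 2·4 + 1; sub 5 for 4: 2·5^5 + 2·5^2 + 2·5 + 1; = 6311; G_3 = 6311−1 = 6310
step 3: 6310 = 2·5^5 + 2·5^2 + 2·5; sub 6 for 5: 2·6^6 + 2·6^2 + 2·6; = 93396; G_4 = 93396−1 = 93395

ω^ω·2 + ω^2·2 + ω + 5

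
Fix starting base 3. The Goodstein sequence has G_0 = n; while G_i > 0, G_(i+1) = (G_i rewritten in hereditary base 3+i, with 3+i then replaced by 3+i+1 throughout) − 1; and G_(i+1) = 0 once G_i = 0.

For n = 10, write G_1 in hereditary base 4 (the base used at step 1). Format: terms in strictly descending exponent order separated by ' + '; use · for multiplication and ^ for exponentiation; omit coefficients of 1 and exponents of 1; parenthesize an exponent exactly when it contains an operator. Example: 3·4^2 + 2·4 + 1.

4^2

[0] 10 ≡ 3^2 + 1 (base 3). Lift 4: 17. −1: 16.
[1] 16 ≡ 4^2 (base 4). Lift 5: 25. −1: 24.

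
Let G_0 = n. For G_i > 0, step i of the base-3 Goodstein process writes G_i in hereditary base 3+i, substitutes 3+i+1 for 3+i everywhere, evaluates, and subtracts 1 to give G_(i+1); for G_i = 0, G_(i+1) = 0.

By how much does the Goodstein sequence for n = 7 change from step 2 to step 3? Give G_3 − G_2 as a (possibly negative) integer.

G_0 = 7. HB_3(7) = 2·3 + 1. Bump = 9. G_1 = 8.
G_1 = 8. HB_4(8) = 2·4. Bump = 10. G_2 = 9.
G_2 = 9. HB_5(9) = 5 + 4. Bump = 10. G_3 = 9.

0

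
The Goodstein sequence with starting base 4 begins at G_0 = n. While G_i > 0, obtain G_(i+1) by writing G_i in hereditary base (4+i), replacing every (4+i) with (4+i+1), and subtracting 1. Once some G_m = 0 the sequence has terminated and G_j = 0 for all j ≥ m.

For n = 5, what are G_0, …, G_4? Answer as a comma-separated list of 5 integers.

(0) 5|_4 = 4 + 1 ↦ 5 + 1|_5 = 6 ⇒ 5
(1) 5|_5 = 5 ↦ 6|_6 = 6 ⇒ 5
(2) 5|_6 = 5 ↦ 5|_7 = 5 ⇒ 4
(3) 4|_7 = 4 ↦ 4|_8 = 4 ⇒ 3

5, 5, 5, 4, 3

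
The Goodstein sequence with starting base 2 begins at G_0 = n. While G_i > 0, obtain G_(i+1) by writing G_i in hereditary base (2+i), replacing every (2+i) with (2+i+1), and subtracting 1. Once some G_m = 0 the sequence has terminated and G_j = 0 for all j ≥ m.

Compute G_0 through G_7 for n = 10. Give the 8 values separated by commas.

10, 83, 1025, 15625, 279935, 4215754, 84073323, 1937434592

G_0=10  [base 2] 2^(2 + 1) + 2  →[2↦3]→  3^(3 + 1) + 3 = 84  −1 ⇒ G_1=83
G_1=83  [base 3] 3^(3 + 1) + 2  →[3↦4]→  4^(4 + 1) + 2 = 1026  −1 ⇒ G_2=1025
G_2=1025  [base 4] 4^(4 + 1) + 1  →[4↦5]→  5^(5 + 1) + 1 = 15626  −1 ⇒ G_3=15625
G_3=15625  [base 5] 5^(5 + 1)  →[5↦6]→  6^(6 + 1) = 279936  −1 ⇒ G_4=279935
G_4=279935  [base 6] 5·6^6 + 5·6^5 + 5·6^4 + 5·6^3 + 5·6^2 + 5·6 + 5  →[6↦7]→  5·7^7 + 5·7^5 + 5·7^4 + 5·7^3 + 5·7^2 + 5·7 + 5 = 4215755  −1 ⇒ G_5=4215754
G_5=4215754  [base 7] 5·7^7 + 5·7^5 + 5·7^4 + 5·7^3 + 5·7^2 + 5·7 + 4  →[7↦8]→  5·8^8 + 5·8^5 + 5·8^4 + 5·8^3 + 5·8^2 + 5·8 + 4 = 84073324  −1 ⇒ G_6=84073323
G_6=84073323  [base 8] 5·8^8 + 5·8^5 + 5·8^4 + 5·8^3 + 5·8^2 + 5·8 + 3  →[8↦9]→  5·9^9 + 5·9^5 + 5·9^4 + 5·9^3 + 5·9^2 + 5·9 + 3 = 1937434593  −1 ⇒ G_7=1937434592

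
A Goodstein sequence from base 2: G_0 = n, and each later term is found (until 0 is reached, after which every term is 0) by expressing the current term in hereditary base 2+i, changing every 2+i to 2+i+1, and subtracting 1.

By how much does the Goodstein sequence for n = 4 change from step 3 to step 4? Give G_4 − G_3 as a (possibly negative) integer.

base 2: 4 = 2^2; at 3: 3^3 = 27; next = 26
base 3: 26 = 2·3^2 + 2·3 + 2; at 4: 2·4^2 + 2·4 + 2 = 42; next = 41
base 4: 41 = 2·4^2 + 2·4 + 1; at 5: 2·5^2 + 2·5 + 1 = 61; next = 60
base 5: 60 = 2·5^2 + 2·5; at 6: 2·6^2 + 2·6 = 84; next = 83

23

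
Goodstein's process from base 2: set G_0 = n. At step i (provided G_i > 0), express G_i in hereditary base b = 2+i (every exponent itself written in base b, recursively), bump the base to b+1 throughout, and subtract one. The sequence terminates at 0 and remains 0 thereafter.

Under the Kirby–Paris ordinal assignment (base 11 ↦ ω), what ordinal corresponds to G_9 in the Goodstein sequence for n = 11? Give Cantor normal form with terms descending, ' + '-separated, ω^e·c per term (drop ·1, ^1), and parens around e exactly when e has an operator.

i=0: 11 = 2^(2 + 1) + 2 + 1 (b=2); 2→3: 3^(3 + 1) + 3 + 1 = 85; 85−1 = 84
i=1: 84 = 3^(3 + 1) + 3 (b=3); 3→4: 4^(4 + 1) + 4 = 1028; 1028−1 = 1027
i=2: 1027 = 4^(4 + 1) + 3 (b=4); 4→5: 5^(5 + 1) + 3 = 15628; 15628−1 = 15627
i=3: 15627 = 5^(5 + 1) + 2 (b=5); 5→6: 6^(6 + 1) + 2 = 279938; 279938−1 = 279937
i=4: 279937 = 6^(6 + 1) + 1 (b=6); 6→7: 7^(7 + 1) + 1 = 5764802; 5764802−1 = 5764801
i=5: 5764801 = 7^(7 + 1) (b=7); 7→8: 8^(8 + 1) = 134217728; 134217728−1 = 134217727
i=6: 134217727 = 7·8^8 + 7·8^7 + 7·8^6 + 7·8^5 + 7·8^4 + 7·8^3 + 7·8^2 + 7·8 + 7 (b=8); 8→9: 7·9^9 + 7·9^7 + 7·9^6 + 7·9^5 + 7·9^4 + 7·9^3 + 7·9^2 + 7·9 + 7 = 2749609303; 2749609303−1 = 2749609302
i=7: 2749609302 = 7·9^9 + 7·9^7 + 7·9^6 + 7·9^5 + 7·9^4 + 7·9^3 + 7·9^2 + 7·9 + 6 (b=9); 9→10: 7·10^10 + 7·10^7 + 7·10^6 + 7·10^5 + 7·10^4 + 7·10^3 + 7·10^2 + 7·10 + 6 = 70077777776; 70077777776−1 = 70077777775
i=8: 70077777775 = 7·10^10 + 7·10^7 + 7·10^6 + 7·10^5 + 7·10^4 + 7·10^3 + 7·10^2 + 7·10 + 5 (b=10); 10→11: 7·11^11 + 7·11^7 + 7·11^6 + 7·11^5 + 7·11^4 + 7·11^3 + 7·11^2 + 7·11 + 5 = 1997331745491; 1997331745491−1 = 1997331745490

ω^ω·7 + ω^7·7 + ω^6·7 + ω^5·7 + ω^4·7 + ω^3·7 + ω^2·7 + ω·7 + 4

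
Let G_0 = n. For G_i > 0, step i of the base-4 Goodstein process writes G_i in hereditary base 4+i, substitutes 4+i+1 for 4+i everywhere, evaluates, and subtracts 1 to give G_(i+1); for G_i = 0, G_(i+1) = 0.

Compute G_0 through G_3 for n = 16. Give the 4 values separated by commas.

16, 24, 27, 30

16 —HB4→ 4^2 —bump→ 5^2 = 25 —(−1)→ 24
24 —HB5→ 4·5 + 4 —bump→ 4·6 + 4 = 28 —(−1)→ 27
27 —HB6→ 4·6 + 3 —bump→ 4·7 + 3 = 31 —(−1)→ 30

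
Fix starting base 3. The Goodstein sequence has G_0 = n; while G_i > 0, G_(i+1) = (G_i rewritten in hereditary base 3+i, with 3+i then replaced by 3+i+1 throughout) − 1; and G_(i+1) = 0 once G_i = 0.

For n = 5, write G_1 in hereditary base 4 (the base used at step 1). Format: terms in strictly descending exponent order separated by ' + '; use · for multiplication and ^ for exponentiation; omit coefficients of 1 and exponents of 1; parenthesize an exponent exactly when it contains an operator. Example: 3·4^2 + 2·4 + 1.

step 0: 5 = 3 + 2; sub 4 for 3: 4 + 2; = 6; G_1 = 6−1 = 5
step 1: 5 = 4 + 1; sub 5 for 4: 5 + 1; = 6; G_2 = 6−1 = 5

4 + 1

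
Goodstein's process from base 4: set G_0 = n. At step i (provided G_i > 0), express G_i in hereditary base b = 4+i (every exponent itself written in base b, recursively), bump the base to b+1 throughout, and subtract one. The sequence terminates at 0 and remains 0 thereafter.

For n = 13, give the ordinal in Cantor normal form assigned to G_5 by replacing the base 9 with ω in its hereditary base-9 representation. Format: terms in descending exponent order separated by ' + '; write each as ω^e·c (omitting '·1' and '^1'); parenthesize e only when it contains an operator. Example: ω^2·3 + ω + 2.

base 4: 13 = 3·4 + 1; at 5: 3·5 + 1 = 16; next = 15
base 5: 15 = 3·5; at 6: 3·6 = 18; next = 17
base 6: 17 = 2·6 + 5; at 7: 2·7 + 5 = 19; next = 18
base 7: 18 = 2·7 + 4; at 8: 2·8 + 4 = 20; next = 19
base 8: 19 = 2·8 + 3; at 9: 2·9 + 3 = 21; next = 20
base 9: 20 = 2·9 + 2; at 10: 2·10 + 2 = 22; next = 21

ω·2 + 2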